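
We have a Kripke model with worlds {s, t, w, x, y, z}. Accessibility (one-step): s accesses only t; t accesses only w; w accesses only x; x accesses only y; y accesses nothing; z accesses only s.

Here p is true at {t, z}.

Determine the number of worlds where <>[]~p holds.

s: successors {t}; []~p there: t:T. ✓
t: successors {w}; []~p there: w:T. ✓
w: successors {x}; []~p there: x:T. ✓
x: successors {y}; []~p there: y:T. ✓
y: no successors, so <>[]~p fails. ✗
z: successors {s}; []~p there: s:F. ✗
Satisfying worlds: {s, t, w, x}.

4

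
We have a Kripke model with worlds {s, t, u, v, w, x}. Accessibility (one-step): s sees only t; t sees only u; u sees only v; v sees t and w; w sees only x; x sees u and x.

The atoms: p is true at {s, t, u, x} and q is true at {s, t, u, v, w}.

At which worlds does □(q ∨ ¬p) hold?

s: successors {t}; q ∨ ¬p there: t:T. ✓
t: successors {u}; q ∨ ¬p there: u:T. ✓
u: successors {v}; q ∨ ¬p there: v:T. ✓
v: successors {t, w}; q ∨ ¬p there: t:T, w:T. ✓
w: successors {x}; q ∨ ¬p there: x:F. ✗
x: successors {u, x}; q ∨ ¬p there: u:T, x:F. ✗

{s, t, u, v}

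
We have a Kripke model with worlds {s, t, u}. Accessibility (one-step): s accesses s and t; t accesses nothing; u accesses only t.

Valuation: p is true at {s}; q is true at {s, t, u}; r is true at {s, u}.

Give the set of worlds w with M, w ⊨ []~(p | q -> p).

{t, u}

s: successors {s, t}; ~(p | q -> p) there: s:F, t:T. ✗
t: no successors, so []~(p | q -> p) holds vacuously. ✓
u: successors {t}; ~(p | q -> p) there: t:T. ✓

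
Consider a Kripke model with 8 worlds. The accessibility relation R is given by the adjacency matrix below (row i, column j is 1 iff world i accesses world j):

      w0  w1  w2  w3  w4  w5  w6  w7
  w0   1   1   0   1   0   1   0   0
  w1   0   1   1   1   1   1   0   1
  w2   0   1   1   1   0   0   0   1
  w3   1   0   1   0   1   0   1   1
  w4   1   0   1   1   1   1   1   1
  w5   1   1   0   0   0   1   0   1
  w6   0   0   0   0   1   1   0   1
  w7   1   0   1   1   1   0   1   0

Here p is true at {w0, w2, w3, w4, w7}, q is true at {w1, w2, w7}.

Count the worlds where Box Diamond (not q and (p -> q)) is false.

w0: successors {w0, w1, w3, w5}; Diamond (not q and (p -> q)) there: w0:T, w1:T, w3:T, w5:T. ✓
w1: successors {w1, w2, w3, w4, w5, w7}; Diamond (not q and (p -> q)) there: w1:T, w2:F, w3:T, w4:T, w5:T, w7:T. ✗
w2: successors {w1, w2, w3, w7}; Diamond (not q and (p -> q)) there: w1:T, w2:F, w3:T, w7:T. ✗
w3: successors {w0, w2, w4, w6, w7}; Diamond (not q and (p -> q)) there: w0:T, w2:F, w4:T, w6:T, w7:T. ✗
w4: successors {w0, w2, w3, w4, w5, w6, w7}; Diamond (not q and (p -> q)) there: w0:T, w2:F, w3:T, w4:T, w5:T, w6:T, w7:T. ✗
w5: successors {w0, w1, w5, w7}; Diamond (not q and (p -> q)) there: w0:T, w1:T, w5:T, w7:T. ✓
w6: successors {w4, w5, w7}; Diamond (not q and (p -> q)) there: w4:T, w5:T, w7:T. ✓
w7: successors {w0, w2, w3, w4, w6}; Diamond (not q and (p -> q)) there: w0:T, w2:F, w3:T, w4:T, w6:T. ✗
Satisfying worlds: {w0, w5, w6}.
So Box Diamond (not q and (p -> q)) fails at the other 5 worlds.

5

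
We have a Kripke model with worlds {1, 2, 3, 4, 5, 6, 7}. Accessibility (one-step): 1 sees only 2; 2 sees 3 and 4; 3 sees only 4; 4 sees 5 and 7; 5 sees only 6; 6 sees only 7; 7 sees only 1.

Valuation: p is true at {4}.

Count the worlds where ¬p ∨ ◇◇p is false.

1

1: ¬p is T, ◇◇p is T. ✓
2: ¬p is T, ◇◇p is T. ✓
3: ¬p is T, ◇◇p is F. ✓
4: ¬p is F, ◇◇p is F. ✗
5: ¬p is T, ◇◇p is F. ✓
6: ¬p is T, ◇◇p is F. ✓
7: ¬p is T, ◇◇p is F. ✓
Satisfying worlds: {1, 2, 3, 5, 6, 7}.
So ¬p ∨ ◇◇p fails at the other 1 world.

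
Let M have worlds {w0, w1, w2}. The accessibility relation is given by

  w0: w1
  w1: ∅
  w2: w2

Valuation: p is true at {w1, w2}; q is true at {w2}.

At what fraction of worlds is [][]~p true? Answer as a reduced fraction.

2/3

w0: successors {w1}; []~p there: w1:T. ✓
w1: no successors, so [][]~p holds vacuously. ✓
w2: successors {w2}; []~p there: w2:F. ✗
That's 2 of 3 worlds, so 2/3.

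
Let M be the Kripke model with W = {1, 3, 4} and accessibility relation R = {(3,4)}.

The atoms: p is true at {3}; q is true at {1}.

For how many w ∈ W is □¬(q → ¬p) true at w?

2

1: no successors, so □¬(q → ¬p) holds vacuously. ✓
3: successors {4}; ¬(q → ¬p) there: 4:F. ✗
4: no successors, so □¬(q → ¬p) holds vacuously. ✓
Satisfying worlds: {1, 4}.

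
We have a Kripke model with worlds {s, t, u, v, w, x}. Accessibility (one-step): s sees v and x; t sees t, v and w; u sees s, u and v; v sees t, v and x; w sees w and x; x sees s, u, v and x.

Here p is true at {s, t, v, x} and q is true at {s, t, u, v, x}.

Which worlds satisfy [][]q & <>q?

s: [][]q is T, <>q is T. ✓
t: [][]q is F, <>q is T. ✗
u: [][]q is T, <>q is T. ✓
v: [][]q is F, <>q is T. ✗
w: [][]q is F, <>q is T. ✗
x: [][]q is T, <>q is T. ✓

{s, u, x}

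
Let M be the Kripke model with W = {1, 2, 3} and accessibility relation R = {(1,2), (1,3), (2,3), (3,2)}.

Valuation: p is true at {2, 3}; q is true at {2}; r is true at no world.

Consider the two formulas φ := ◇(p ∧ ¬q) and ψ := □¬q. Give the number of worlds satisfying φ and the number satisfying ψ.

2 and 1

For ◇(p ∧ ¬q):
1: successors {2, 3}; p ∧ ¬q there: 2:F, 3:T. ✓
2: successors {3}; p ∧ ¬q there: 3:T. ✓
3: successors {2}; p ∧ ¬q there: 2:F. ✗
— 2 worlds.
For □¬q:
1: successors {2, 3}; ¬q there: 2:F, 3:T. ✗
2: successors {3}; ¬q there: 3:T. ✓
3: successors {2}; ¬q there: 2:F. ✗
— 1 world.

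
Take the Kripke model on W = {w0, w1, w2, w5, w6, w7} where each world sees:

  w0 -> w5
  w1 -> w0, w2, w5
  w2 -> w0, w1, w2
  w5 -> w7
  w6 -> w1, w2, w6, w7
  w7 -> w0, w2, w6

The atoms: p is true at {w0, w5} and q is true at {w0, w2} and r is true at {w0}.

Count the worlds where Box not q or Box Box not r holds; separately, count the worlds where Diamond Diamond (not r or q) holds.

For Box not q or Box Box not r:
w0: Box not q is T, Box Box not r is T. ✓
w1: Box not q is F, Box Box not r is F. ✗
w2: Box not q is F, Box Box not r is F. ✗
w5: Box not q is T, Box Box not r is F. ✓
w6: Box not q is F, Box Box not r is F. ✗
w7: Box not q is F, Box Box not r is F. ✗
— 2 worlds.
For Diamond Diamond (not r or q):
w0: successors {w5}; Diamond (not r or q) there: w5:T. ✓
w1: successors {w0, w2, w5}; Diamond (not r or q) there: w0:T, w2:T, w5:T. ✓
w2: successors {w0, w1, w2}; Diamond (not r or q) there: w0:T, w1:T, w2:T. ✓
w5: successors {w7}; Diamond (not r or q) there: w7:T. ✓
w6: successors {w1, w2, w6, w7}; Diamond (not r or q) there: w1:T, w2:T, w6:T, w7:T. ✓
w7: successors {w0, w2, w6}; Diamond (not r or q) there: w0:T, w2:T, w6:T. ✓
— 6 worlds.

2 and 6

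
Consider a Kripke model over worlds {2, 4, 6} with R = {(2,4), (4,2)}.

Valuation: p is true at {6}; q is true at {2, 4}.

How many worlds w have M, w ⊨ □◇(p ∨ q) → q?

2: □◇(p ∨ q) is T, q is T. ✓
4: □◇(p ∨ q) is T, q is T. ✓
6: □◇(p ∨ q) is T, q is F. ✗
Satisfying worlds: {2, 4}.

2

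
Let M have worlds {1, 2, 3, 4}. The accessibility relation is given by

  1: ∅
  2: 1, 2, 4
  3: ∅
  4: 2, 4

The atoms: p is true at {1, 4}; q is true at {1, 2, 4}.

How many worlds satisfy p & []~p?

1: p is T, []~p is T. ✓
2: p is F, []~p is F. ✗
3: p is F, []~p is T. ✗
4: p is T, []~p is F. ✗
Satisfying worlds: {1}.

1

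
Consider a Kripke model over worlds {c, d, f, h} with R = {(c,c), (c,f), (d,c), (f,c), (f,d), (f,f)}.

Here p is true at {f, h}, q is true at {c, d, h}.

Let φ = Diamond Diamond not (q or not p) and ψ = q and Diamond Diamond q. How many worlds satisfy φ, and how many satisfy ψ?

3 and 2

For Diamond Diamond not (q or not p):
c: successors {c, f}; Diamond not (q or not p) there: c:T, f:T. ✓
d: successors {c}; Diamond not (q or not p) there: c:T. ✓
f: successors {c, d, f}; Diamond not (q or not p) there: c:T, d:F, f:T. ✓
h: no successors, so Diamond Diamond not (q or not p) fails. ✗
— 3 worlds.
For q and Diamond Diamond q:
c: q is T, Diamond Diamond q is T. ✓
d: q is T, Diamond Diamond q is T. ✓
f: q is F, Diamond Diamond q is T. ✗
h: q is T, Diamond Diamond q is F. ✗
— 2 worlds.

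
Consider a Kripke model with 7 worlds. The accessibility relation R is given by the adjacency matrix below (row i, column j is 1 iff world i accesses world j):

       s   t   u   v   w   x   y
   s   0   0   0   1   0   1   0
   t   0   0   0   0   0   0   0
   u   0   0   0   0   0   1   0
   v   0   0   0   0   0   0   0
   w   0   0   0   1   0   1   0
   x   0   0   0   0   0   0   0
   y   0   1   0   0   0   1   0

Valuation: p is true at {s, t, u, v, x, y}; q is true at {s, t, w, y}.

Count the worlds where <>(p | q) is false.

s: successors {v, x}; p | q there: v:T, x:T. ✓
t: no successors, so <>(p | q) fails. ✗
u: successors {x}; p | q there: x:T. ✓
v: no successors, so <>(p | q) fails. ✗
w: successors {v, x}; p | q there: v:T, x:T. ✓
x: no successors, so <>(p | q) fails. ✗
y: successors {t, x}; p | q there: t:T, x:T. ✓
Satisfying worlds: {s, u, w, y}.
So <>(p | q) fails at the other 3 worlds.

3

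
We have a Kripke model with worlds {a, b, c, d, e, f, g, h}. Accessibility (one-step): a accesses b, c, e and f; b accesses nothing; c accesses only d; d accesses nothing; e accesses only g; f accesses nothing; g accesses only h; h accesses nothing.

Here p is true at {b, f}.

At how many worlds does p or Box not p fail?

1

a: p is F, Box not p is F. ✗
b: p is T, Box not p is T. ✓
c: p is F, Box not p is T. ✓
d: p is F, Box not p is T. ✓
e: p is F, Box not p is T. ✓
f: p is T, Box not p is T. ✓
g: p is F, Box not p is T. ✓
h: p is F, Box not p is T. ✓
Satisfying worlds: {b, c, d, e, f, g, h}.
So p or Box not p fails at the other 1 world.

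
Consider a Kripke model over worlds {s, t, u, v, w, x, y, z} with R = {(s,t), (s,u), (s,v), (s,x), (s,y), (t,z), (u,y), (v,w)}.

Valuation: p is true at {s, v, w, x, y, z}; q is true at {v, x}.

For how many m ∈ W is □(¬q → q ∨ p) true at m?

7

s: successors {t, u, v, x, y}; ¬q → q ∨ p there: t:F, u:F, v:T, x:T, y:T. ✗
t: successors {z}; ¬q → q ∨ p there: z:T. ✓
u: successors {y}; ¬q → q ∨ p there: y:T. ✓
v: successors {w}; ¬q → q ∨ p there: w:T. ✓
w: no successors, so □(¬q → q ∨ p) holds vacuously. ✓
x: no successors, so □(¬q → q ∨ p) holds vacuously. ✓
y: no successors, so □(¬q → q ∨ p) holds vacuously. ✓
z: no successors, so □(¬q → q ∨ p) holds vacuously. ✓
Satisfying worlds: {t, u, v, w, x, y, z}.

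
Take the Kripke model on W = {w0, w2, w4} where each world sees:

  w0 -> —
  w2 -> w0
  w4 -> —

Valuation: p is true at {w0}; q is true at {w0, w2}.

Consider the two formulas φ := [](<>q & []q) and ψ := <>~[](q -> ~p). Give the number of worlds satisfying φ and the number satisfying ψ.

2 and 0

For [](<>q & []q):
w0: no successors, so [](<>q & []q) holds vacuously. ✓
w2: successors {w0}; <>q & []q there: w0:F. ✗
w4: no successors, so [](<>q & []q) holds vacuously. ✓
— 2 worlds.
For <>~[](q -> ~p):
w0: no successors, so <>~[](q -> ~p) fails. ✗
w2: successors {w0}; ~[](q -> ~p) there: w0:F. ✗
w4: no successors, so <>~[](q -> ~p) fails. ✗
— 0 worlds.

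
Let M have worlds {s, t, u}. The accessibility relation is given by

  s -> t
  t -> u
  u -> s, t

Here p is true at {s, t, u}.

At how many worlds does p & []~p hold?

0

s: p is T, []~p is F. ✗
t: p is T, []~p is F. ✗
u: p is T, []~p is F. ✗
Satisfying worlds: ∅.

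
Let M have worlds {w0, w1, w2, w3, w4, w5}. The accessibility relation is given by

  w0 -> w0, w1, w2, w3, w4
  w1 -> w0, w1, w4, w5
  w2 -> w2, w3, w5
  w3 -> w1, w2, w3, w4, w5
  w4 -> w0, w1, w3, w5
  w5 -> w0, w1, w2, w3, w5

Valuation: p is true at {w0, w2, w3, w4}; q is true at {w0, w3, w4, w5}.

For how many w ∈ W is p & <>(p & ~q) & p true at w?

3

w0: p & <>(p & ~q) is T, p is T. ✓
w1: p & <>(p & ~q) is F, p is F. ✗
w2: p & <>(p & ~q) is T, p is T. ✓
w3: p & <>(p & ~q) is T, p is T. ✓
w4: p & <>(p & ~q) is F, p is T. ✗
w5: p & <>(p & ~q) is F, p is F. ✗
Satisfying worlds: {w0, w2, w3}.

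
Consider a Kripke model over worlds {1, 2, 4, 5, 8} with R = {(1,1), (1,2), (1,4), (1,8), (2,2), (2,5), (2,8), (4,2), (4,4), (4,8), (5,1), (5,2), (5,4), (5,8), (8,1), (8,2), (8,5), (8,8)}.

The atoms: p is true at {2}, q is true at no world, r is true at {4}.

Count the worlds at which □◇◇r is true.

1: successors {1, 2, 4, 8}; ◇◇r there: 1:T, 2:T, 4:T, 8:T. ✓
2: successors {2, 5, 8}; ◇◇r there: 2:T, 5:T, 8:T. ✓
4: successors {2, 4, 8}; ◇◇r there: 2:T, 4:T, 8:T. ✓
5: successors {1, 2, 4, 8}; ◇◇r there: 1:T, 2:T, 4:T, 8:T. ✓
8: successors {1, 2, 5, 8}; ◇◇r there: 1:T, 2:T, 5:T, 8:T. ✓
Satisfying worlds: {1, 2, 4, 5, 8}.

5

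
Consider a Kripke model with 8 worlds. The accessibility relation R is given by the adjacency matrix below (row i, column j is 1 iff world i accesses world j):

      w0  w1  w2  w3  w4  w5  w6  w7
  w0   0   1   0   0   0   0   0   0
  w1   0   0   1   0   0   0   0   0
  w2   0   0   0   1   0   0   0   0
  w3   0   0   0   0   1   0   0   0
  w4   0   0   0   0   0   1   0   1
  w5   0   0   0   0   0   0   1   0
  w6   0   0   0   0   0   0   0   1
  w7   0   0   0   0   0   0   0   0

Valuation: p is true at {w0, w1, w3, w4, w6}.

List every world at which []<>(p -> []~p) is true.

{w0, w2, w3, w5, w7}

w0: successors {w1}; <>(p -> []~p) there: w1:T. ✓
w1: successors {w2}; <>(p -> []~p) there: w2:F. ✗
w2: successors {w3}; <>(p -> []~p) there: w3:T. ✓
w3: successors {w4}; <>(p -> []~p) there: w4:T. ✓
w4: successors {w5, w7}; <>(p -> []~p) there: w5:T, w7:F. ✗
w5: successors {w6}; <>(p -> []~p) there: w6:T. ✓
w6: successors {w7}; <>(p -> []~p) there: w7:F. ✗
w7: no successors, so []<>(p -> []~p) holds vacuously. ✓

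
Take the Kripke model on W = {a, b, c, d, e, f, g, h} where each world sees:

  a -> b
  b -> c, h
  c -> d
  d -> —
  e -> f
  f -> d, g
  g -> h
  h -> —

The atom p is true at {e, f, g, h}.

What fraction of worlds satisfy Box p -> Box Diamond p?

a: Box p is F, Box Diamond p is T. ✓
b: Box p is F, Box Diamond p is F. ✓
c: Box p is F, Box Diamond p is F. ✓
d: Box p is T, Box Diamond p is T. ✓
e: Box p is T, Box Diamond p is T. ✓
f: Box p is F, Box Diamond p is F. ✓
g: Box p is T, Box Diamond p is F. ✗
h: Box p is T, Box Diamond p is T. ✓
That's 7 of 8 worlds, so 7/8.

7/8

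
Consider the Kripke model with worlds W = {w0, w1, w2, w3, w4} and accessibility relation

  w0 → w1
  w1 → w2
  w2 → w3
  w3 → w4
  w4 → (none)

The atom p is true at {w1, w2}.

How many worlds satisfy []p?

3

w0: successors {w1}; p there: w1:T. ✓
w1: successors {w2}; p there: w2:T. ✓
w2: successors {w3}; p there: w3:F. ✗
w3: successors {w4}; p there: w4:F. ✗
w4: no successors, so []p holds vacuously. ✓
Satisfying worlds: {w0, w1, w4}.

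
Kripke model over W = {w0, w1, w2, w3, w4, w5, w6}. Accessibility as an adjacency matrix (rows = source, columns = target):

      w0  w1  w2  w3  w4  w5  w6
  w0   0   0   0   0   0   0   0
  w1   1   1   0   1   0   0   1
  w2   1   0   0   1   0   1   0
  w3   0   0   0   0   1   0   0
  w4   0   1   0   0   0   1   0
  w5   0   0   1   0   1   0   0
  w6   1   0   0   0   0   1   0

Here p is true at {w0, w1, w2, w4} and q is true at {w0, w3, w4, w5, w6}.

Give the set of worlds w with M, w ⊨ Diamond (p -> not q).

{w1, w2, w4, w5, w6}

w0: no successors, so Diamond (p -> not q) fails. ✗
w1: successors {w0, w1, w3, w6}; p -> not q there: w0:F, w1:T, w3:T, w6:T. ✓
w2: successors {w0, w3, w5}; p -> not q there: w0:F, w3:T, w5:T. ✓
w3: successors {w4}; p -> not q there: w4:F. ✗
w4: successors {w1, w5}; p -> not q there: w1:T, w5:T. ✓
w5: successors {w2, w4}; p -> not q there: w2:T, w4:F. ✓
w6: successors {w0, w5}; p -> not q there: w0:F, w5:T. ✓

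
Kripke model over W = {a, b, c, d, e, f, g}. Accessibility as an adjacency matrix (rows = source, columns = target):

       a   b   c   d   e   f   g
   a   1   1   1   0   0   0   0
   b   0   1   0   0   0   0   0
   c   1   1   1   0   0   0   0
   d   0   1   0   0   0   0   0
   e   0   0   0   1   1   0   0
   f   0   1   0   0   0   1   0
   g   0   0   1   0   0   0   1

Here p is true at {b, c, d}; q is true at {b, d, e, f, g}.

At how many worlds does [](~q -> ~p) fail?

3

a: successors {a, b, c}; ~q -> ~p there: a:T, b:T, c:F. ✗
b: successors {b}; ~q -> ~p there: b:T. ✓
c: successors {a, b, c}; ~q -> ~p there: a:T, b:T, c:F. ✗
d: successors {b}; ~q -> ~p there: b:T. ✓
e: successors {d, e}; ~q -> ~p there: d:T, e:T. ✓
f: successors {b, f}; ~q -> ~p there: b:T, f:T. ✓
g: successors {c, g}; ~q -> ~p there: c:F, g:T. ✗
Satisfying worlds: {b, d, e, f}.
So [](~q -> ~p) fails at the other 3 worlds.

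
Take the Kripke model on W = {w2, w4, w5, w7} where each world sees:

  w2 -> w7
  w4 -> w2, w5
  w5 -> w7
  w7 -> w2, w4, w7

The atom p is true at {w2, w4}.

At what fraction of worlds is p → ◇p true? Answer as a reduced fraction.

3/4

w2: p is T, ◇p is F. ✗
w4: p is T, ◇p is T. ✓
w5: p is F, ◇p is F. ✓
w7: p is F, ◇p is T. ✓
That's 3 of 4 worlds, so 3/4.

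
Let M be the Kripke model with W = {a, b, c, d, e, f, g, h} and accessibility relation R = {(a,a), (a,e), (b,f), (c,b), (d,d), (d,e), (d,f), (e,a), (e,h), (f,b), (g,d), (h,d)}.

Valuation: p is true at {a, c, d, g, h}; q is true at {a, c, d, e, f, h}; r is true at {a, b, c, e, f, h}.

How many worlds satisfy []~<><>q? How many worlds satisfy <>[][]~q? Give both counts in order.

2 and 2

For []~<><>q:
a: successors {a, e}; ~<><>q there: a:F, e:F. ✗
b: successors {f}; ~<><>q there: f:F. ✗
c: successors {b}; ~<><>q there: b:T. ✓
d: successors {d, e, f}; ~<><>q there: d:F, e:F, f:F. ✗
e: successors {a, h}; ~<><>q there: a:F, h:F. ✗
f: successors {b}; ~<><>q there: b:T. ✓
g: successors {d}; ~<><>q there: d:F. ✗
h: successors {d}; ~<><>q there: d:F. ✗
— 2 worlds.
For <>[][]~q:
a: successors {a, e}; [][]~q there: a:F, e:F. ✗
b: successors {f}; [][]~q there: f:F. ✗
c: successors {b}; [][]~q there: b:T. ✓
d: successors {d, e, f}; [][]~q there: d:F, e:F, f:F. ✗
e: successors {a, h}; [][]~q there: a:F, h:F. ✗
f: successors {b}; [][]~q there: b:T. ✓
g: successors {d}; [][]~q there: d:F. ✗
h: successors {d}; [][]~q there: d:F. ✗
— 2 worlds.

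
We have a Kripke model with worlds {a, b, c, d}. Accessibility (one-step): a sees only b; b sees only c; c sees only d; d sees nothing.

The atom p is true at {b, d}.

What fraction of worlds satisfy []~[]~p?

a: successors {b}; ~[]~p there: b:F. ✗
b: successors {c}; ~[]~p there: c:T. ✓
c: successors {d}; ~[]~p there: d:F. ✗
d: no successors, so []~[]~p holds vacuously. ✓
That's 2 of 4 worlds, so 2/4 = 1/2.

1/2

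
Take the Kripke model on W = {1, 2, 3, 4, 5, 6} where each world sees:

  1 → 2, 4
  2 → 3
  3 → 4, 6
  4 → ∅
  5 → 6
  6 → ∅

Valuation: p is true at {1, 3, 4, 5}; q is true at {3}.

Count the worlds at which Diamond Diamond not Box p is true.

1: successors {2, 4}; Diamond not Box p there: 2:T, 4:F. ✓
2: successors {3}; Diamond not Box p there: 3:F. ✗
3: successors {4, 6}; Diamond not Box p there: 4:F, 6:F. ✗
4: no successors, so Diamond Diamond not Box p fails. ✗
5: successors {6}; Diamond not Box p there: 6:F. ✗
6: no successors, so Diamond Diamond not Box p fails. ✗
Satisfying worlds: {1}.

1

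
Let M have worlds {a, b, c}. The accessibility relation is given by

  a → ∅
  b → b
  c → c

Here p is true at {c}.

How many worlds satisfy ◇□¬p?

1

a: no successors, so ◇□¬p fails. ✗
b: successors {b}; □¬p there: b:T. ✓
c: successors {c}; □¬p there: c:F. ✗
Satisfying worlds: {b}.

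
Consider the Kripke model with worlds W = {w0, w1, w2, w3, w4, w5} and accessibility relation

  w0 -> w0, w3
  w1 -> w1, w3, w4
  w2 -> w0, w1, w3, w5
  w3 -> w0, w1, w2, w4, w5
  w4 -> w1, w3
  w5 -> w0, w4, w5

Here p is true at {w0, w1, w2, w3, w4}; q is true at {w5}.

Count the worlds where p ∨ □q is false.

1

w0: p is T, □q is F. ✓
w1: p is T, □q is F. ✓
w2: p is T, □q is F. ✓
w3: p is T, □q is F. ✓
w4: p is T, □q is F. ✓
w5: p is F, □q is F. ✗
Satisfying worlds: {w0, w1, w2, w3, w4}.
So p ∨ □q fails at the other 1 world.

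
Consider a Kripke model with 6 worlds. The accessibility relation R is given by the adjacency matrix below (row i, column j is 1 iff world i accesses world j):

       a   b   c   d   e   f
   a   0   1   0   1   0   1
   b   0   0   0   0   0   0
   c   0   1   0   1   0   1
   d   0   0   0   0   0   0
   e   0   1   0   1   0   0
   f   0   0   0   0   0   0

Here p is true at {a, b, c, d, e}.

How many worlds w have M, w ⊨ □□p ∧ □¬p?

a: □□p is T, □¬p is F. ✗
b: □□p is T, □¬p is T. ✓
c: □□p is T, □¬p is F. ✗
d: □□p is T, □¬p is T. ✓
e: □□p is T, □¬p is F. ✗
f: □□p is T, □¬p is T. ✓
Satisfying worlds: {b, d, f}.

3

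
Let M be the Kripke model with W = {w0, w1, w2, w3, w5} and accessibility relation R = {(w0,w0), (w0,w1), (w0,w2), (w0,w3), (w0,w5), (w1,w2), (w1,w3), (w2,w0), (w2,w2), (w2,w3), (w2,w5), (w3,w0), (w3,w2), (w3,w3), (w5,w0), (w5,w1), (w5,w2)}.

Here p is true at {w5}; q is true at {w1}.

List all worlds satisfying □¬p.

w0: successors {w0, w1, w2, w3, w5}; ¬p there: w0:T, w1:T, w2:T, w3:T, w5:F. ✗
w1: successors {w2, w3}; ¬p there: w2:T, w3:T. ✓
w2: successors {w0, w2, w3, w5}; ¬p there: w0:T, w2:T, w3:T, w5:F. ✗
w3: successors {w0, w2, w3}; ¬p there: w0:T, w2:T, w3:T. ✓
w5: successors {w0, w1, w2}; ¬p there: w0:T, w1:T, w2:T. ✓

{w1, w3, w5}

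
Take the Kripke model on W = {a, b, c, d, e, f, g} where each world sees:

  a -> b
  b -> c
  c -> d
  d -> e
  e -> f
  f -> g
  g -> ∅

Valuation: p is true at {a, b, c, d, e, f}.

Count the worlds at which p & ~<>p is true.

1

a: p is T, ~<>p is F. ✗
b: p is T, ~<>p is F. ✗
c: p is T, ~<>p is F. ✗
d: p is T, ~<>p is F. ✗
e: p is T, ~<>p is F. ✗
f: p is T, ~<>p is T. ✓
g: p is F, ~<>p is T. ✗
Satisfying worlds: {f}.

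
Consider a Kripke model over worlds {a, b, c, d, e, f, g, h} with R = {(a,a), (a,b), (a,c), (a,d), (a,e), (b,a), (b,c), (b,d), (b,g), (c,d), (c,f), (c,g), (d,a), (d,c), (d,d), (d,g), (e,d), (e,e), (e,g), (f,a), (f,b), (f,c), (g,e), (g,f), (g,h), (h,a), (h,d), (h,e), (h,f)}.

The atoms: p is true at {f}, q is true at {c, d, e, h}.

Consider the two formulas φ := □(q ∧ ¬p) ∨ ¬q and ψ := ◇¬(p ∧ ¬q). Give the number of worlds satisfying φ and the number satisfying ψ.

4 and 8

For □(q ∧ ¬p) ∨ ¬q:
a: □(q ∧ ¬p) is F, ¬q is T. ✓
b: □(q ∧ ¬p) is F, ¬q is T. ✓
c: □(q ∧ ¬p) is F, ¬q is F. ✗
d: □(q ∧ ¬p) is F, ¬q is F. ✗
e: □(q ∧ ¬p) is F, ¬q is F. ✗
f: □(q ∧ ¬p) is F, ¬q is T. ✓
g: □(q ∧ ¬p) is F, ¬q is T. ✓
h: □(q ∧ ¬p) is F, ¬q is F. ✗
— 4 worlds.
For ◇¬(p ∧ ¬q):
a: successors {a, b, c, d, e}; ¬(p ∧ ¬q) there: a:T, b:T, c:T, d:T, e:T. ✓
b: successors {a, c, d, g}; ¬(p ∧ ¬q) there: a:T, c:T, d:T, g:T. ✓
c: successors {d, f, g}; ¬(p ∧ ¬q) there: d:T, f:F, g:T. ✓
d: successors {a, c, d, g}; ¬(p ∧ ¬q) there: a:T, c:T, d:T, g:T. ✓
e: successors {d, e, g}; ¬(p ∧ ¬q) there: d:T, e:T, g:T. ✓
f: successors {a, b, c}; ¬(p ∧ ¬q) there: a:T, b:T, c:T. ✓
g: successors {e, f, h}; ¬(p ∧ ¬q) there: e:T, f:F, h:T. ✓
h: successors {a, d, e, f}; ¬(p ∧ ¬q) there: a:T, d:T, e:T, f:F. ✓
— 8 worlds.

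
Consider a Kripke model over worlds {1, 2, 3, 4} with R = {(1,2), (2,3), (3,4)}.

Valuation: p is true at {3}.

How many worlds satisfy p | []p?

1: p is F, []p is F. ✗
2: p is F, []p is T. ✓
3: p is T, []p is F. ✓
4: p is F, []p is T. ✓
Satisfying worlds: {2, 3, 4}.

3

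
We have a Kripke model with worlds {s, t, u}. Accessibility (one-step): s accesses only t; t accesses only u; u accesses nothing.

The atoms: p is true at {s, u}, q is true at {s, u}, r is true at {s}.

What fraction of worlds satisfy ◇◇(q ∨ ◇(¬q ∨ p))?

s: successors {t}; ◇(q ∨ ◇(¬q ∨ p)) there: t:T. ✓
t: successors {u}; ◇(q ∨ ◇(¬q ∨ p)) there: u:F. ✗
u: no successors, so ◇◇(q ∨ ◇(¬q ∨ p)) fails. ✗
That's 1 of 3 worlds, so 1/3.

1/3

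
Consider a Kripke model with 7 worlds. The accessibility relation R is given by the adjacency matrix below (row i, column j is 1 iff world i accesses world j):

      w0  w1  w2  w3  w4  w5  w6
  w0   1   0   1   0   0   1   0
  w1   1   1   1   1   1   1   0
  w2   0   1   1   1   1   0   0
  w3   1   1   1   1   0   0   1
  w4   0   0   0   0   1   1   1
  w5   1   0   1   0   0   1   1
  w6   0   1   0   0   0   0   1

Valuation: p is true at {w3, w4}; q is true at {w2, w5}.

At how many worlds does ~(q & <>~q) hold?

5

w0: q & <>~q is F. ✓
w1: q & <>~q is F. ✓
w2: q & <>~q is T. ✗
w3: q & <>~q is F. ✓
w4: q & <>~q is F. ✓
w5: q & <>~q is T. ✗
w6: q & <>~q is F. ✓
Satisfying worlds: {w0, w1, w3, w4, w6}.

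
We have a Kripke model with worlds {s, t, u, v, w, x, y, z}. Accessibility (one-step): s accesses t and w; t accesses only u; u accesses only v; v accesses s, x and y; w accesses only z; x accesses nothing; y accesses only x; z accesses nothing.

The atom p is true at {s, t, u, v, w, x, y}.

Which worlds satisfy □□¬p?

s: successors {t, w}; □¬p there: t:F, w:T. ✗
t: successors {u}; □¬p there: u:F. ✗
u: successors {v}; □¬p there: v:F. ✗
v: successors {s, x, y}; □¬p there: s:F, x:T, y:F. ✗
w: successors {z}; □¬p there: z:T. ✓
x: no successors, so □□¬p holds vacuously. ✓
y: successors {x}; □¬p there: x:T. ✓
z: no successors, so □□¬p holds vacuously. ✓

{w, x, y, z}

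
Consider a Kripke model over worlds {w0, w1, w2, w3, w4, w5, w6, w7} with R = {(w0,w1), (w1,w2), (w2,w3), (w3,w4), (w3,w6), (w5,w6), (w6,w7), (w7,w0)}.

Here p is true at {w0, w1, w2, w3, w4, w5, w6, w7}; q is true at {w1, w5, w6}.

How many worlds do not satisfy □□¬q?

2

w0: successors {w1}; □¬q there: w1:T. ✓
w1: successors {w2}; □¬q there: w2:T. ✓
w2: successors {w3}; □¬q there: w3:F. ✗
w3: successors {w4, w6}; □¬q there: w4:T, w6:T. ✓
w4: no successors, so □□¬q holds vacuously. ✓
w5: successors {w6}; □¬q there: w6:T. ✓
w6: successors {w7}; □¬q there: w7:T. ✓
w7: successors {w0}; □¬q there: w0:F. ✗
Satisfying worlds: {w0, w1, w3, w4, w5, w6}.
So □□¬q fails at the other 2 worlds.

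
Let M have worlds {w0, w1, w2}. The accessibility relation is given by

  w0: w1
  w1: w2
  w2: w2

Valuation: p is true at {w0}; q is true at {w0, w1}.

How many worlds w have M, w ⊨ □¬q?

2

w0: successors {w1}; ¬q there: w1:F. ✗
w1: successors {w2}; ¬q there: w2:T. ✓
w2: successors {w2}; ¬q there: w2:T. ✓
Satisfying worlds: {w1, w2}.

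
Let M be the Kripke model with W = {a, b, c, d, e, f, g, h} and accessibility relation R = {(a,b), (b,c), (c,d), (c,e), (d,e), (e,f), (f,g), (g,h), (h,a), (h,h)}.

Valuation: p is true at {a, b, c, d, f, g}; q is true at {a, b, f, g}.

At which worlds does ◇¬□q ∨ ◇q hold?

a: ◇¬□q is T, ◇q is T. ✓
b: ◇¬□q is T, ◇q is F. ✓
c: ◇¬□q is T, ◇q is F. ✓
d: ◇¬□q is F, ◇q is F. ✗
e: ◇¬□q is F, ◇q is T. ✓
f: ◇¬□q is T, ◇q is T. ✓
g: ◇¬□q is T, ◇q is F. ✓
h: ◇¬□q is T, ◇q is T. ✓

{a, b, c, e, f, g, h}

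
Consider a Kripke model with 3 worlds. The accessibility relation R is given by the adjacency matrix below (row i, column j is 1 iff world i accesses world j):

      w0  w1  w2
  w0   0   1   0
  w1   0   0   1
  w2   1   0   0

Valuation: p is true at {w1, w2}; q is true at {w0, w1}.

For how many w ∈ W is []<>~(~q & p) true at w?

w0: successors {w1}; <>~(~q & p) there: w1:F. ✗
w1: successors {w2}; <>~(~q & p) there: w2:T. ✓
w2: successors {w0}; <>~(~q & p) there: w0:T. ✓
Satisfying worlds: {w1, w2}.

2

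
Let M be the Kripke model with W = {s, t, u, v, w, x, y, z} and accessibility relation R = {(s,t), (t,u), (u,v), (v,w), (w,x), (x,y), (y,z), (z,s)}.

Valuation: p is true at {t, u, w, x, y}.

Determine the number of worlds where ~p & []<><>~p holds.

s: ~p is T, []<><>~p is T. ✓
t: ~p is F, []<><>~p is F. ✗
u: ~p is F, []<><>~p is F. ✗
v: ~p is T, []<><>~p is F. ✗
w: ~p is F, []<><>~p is T. ✗
x: ~p is F, []<><>~p is T. ✗
y: ~p is F, []<><>~p is F. ✗
z: ~p is T, []<><>~p is F. ✗
Satisfying worlds: {s}.

1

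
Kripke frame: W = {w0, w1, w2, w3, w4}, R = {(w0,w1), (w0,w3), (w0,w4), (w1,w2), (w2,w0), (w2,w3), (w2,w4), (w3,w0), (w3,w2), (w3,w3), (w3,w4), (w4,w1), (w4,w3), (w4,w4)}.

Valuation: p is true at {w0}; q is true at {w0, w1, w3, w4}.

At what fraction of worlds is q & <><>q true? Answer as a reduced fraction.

w0: q is T, <><>q is T. ✓
w1: q is T, <><>q is T. ✓
w2: q is F, <><>q is T. ✗
w3: q is T, <><>q is T. ✓
w4: q is T, <><>q is T. ✓
That's 4 of 5 worlds, so 4/5.

4/5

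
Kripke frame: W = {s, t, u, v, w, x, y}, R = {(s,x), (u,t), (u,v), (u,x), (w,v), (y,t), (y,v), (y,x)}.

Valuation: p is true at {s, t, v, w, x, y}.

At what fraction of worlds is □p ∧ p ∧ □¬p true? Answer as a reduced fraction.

3/7

s: □p is T, p ∧ □¬p is F. ✗
t: □p is T, p ∧ □¬p is T. ✓
u: □p is T, p ∧ □¬p is F. ✗
v: □p is T, p ∧ □¬p is T. ✓
w: □p is T, p ∧ □¬p is F. ✗
x: □p is T, p ∧ □¬p is T. ✓
y: □p is T, p ∧ □¬p is F. ✗
That's 3 of 7 worlds, so 3/7.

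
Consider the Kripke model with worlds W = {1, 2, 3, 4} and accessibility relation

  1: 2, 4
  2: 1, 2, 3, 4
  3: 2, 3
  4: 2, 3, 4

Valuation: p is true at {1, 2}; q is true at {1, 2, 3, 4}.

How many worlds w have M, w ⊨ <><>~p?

4

1: successors {2, 4}; <>~p there: 2:T, 4:T. ✓
2: successors {1, 2, 3, 4}; <>~p there: 1:T, 2:T, 3:T, 4:T. ✓
3: successors {2, 3}; <>~p there: 2:T, 3:T. ✓
4: successors {2, 3, 4}; <>~p there: 2:T, 3:T, 4:T. ✓
Satisfying worlds: {1, 2, 3, 4}.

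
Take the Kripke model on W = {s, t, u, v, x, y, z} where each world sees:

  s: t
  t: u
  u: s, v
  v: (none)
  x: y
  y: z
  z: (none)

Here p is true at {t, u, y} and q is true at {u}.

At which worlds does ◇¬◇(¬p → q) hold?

{t, u, x, y}

s: successors {t}; ¬◇(¬p → q) there: t:F. ✗
t: successors {u}; ¬◇(¬p → q) there: u:T. ✓
u: successors {s, v}; ¬◇(¬p → q) there: s:F, v:T. ✓
v: no successors, so ◇¬◇(¬p → q) fails. ✗
x: successors {y}; ¬◇(¬p → q) there: y:T. ✓
y: successors {z}; ¬◇(¬p → q) there: z:T. ✓
z: no successors, so ◇¬◇(¬p → q) fails. ✗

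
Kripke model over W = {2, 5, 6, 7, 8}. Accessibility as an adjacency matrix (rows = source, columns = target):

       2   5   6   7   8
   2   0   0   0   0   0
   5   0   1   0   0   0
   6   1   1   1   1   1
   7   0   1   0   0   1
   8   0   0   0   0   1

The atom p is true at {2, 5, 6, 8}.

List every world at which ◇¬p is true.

2: no successors, so ◇¬p fails. ✗
5: successors {5}; ¬p there: 5:F. ✗
6: successors {2, 5, 6, 7, 8}; ¬p there: 2:F, 5:F, 6:F, 7:T, 8:F. ✓
7: successors {5, 8}; ¬p there: 5:F, 8:F. ✗
8: successors {8}; ¬p there: 8:F. ✗

{6}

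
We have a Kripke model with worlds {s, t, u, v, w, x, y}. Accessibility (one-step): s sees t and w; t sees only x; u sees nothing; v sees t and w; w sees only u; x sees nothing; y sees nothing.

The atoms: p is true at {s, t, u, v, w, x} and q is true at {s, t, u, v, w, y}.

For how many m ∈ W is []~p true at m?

3

s: successors {t, w}; ~p there: t:F, w:F. ✗
t: successors {x}; ~p there: x:F. ✗
u: no successors, so []~p holds vacuously. ✓
v: successors {t, w}; ~p there: t:F, w:F. ✗
w: successors {u}; ~p there: u:F. ✗
x: no successors, so []~p holds vacuously. ✓
y: no successors, so []~p holds vacuously. ✓
Satisfying worlds: {u, x, y}.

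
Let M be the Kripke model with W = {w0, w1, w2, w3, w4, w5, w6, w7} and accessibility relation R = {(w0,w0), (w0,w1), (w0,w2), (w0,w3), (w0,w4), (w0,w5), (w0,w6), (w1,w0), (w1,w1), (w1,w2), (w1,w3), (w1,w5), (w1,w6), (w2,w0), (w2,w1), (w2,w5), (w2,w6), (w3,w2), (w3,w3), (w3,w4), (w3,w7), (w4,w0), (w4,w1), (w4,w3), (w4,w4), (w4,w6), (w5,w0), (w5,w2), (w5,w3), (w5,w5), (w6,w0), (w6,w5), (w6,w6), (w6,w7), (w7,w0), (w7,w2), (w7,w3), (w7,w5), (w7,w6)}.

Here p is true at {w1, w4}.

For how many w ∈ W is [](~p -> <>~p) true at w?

w0: successors {w0, w1, w2, w3, w4, w5, w6}; ~p -> <>~p there: w0:T, w1:T, w2:T, w3:T, w4:T, w5:T, w6:T. ✓
w1: successors {w0, w1, w2, w3, w5, w6}; ~p -> <>~p there: w0:T, w1:T, w2:T, w3:T, w5:T, w6:T. ✓
w2: successors {w0, w1, w5, w6}; ~p -> <>~p there: w0:T, w1:T, w5:T, w6:T. ✓
w3: successors {w2, w3, w4, w7}; ~p -> <>~p there: w2:T, w3:T, w4:T, w7:T. ✓
w4: successors {w0, w1, w3, w4, w6}; ~p -> <>~p there: w0:T, w1:T, w3:T, w4:T, w6:T. ✓
w5: successors {w0, w2, w3, w5}; ~p -> <>~p there: w0:T, w2:T, w3:T, w5:T. ✓
w6: successors {w0, w5, w6, w7}; ~p -> <>~p there: w0:T, w5:T, w6:T, w7:T. ✓
w7: successors {w0, w2, w3, w5, w6}; ~p -> <>~p there: w0:T, w2:T, w3:T, w5:T, w6:T. ✓
Satisfying worlds: {w0, w1, w2, w3, w4, w5, w6, w7}.

8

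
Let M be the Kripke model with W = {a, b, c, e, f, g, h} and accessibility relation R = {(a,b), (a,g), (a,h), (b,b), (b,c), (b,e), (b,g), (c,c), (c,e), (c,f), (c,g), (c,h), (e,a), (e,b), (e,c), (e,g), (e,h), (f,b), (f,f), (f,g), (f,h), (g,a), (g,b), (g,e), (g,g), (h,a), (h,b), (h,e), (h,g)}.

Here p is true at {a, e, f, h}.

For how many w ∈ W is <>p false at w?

0

a: successors {b, g, h}; p there: b:F, g:F, h:T. ✓
b: successors {b, c, e, g}; p there: b:F, c:F, e:T, g:F. ✓
c: successors {c, e, f, g, h}; p there: c:F, e:T, f:T, g:F, h:T. ✓
e: successors {a, b, c, g, h}; p there: a:T, b:F, c:F, g:F, h:T. ✓
f: successors {b, f, g, h}; p there: b:F, f:T, g:F, h:T. ✓
g: successors {a, b, e, g}; p there: a:T, b:F, e:T, g:F. ✓
h: successors {a, b, e, g}; p there: a:T, b:F, e:T, g:F. ✓
Satisfying worlds: {a, b, c, e, f, g, h}.
So <>p fails at the other 0 worlds.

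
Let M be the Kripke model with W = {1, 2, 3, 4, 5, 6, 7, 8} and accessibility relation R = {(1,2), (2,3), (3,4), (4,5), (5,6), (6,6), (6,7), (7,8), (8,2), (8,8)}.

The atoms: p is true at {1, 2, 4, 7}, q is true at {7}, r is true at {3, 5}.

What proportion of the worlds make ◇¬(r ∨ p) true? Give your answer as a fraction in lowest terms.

1: successors {2}; ¬(r ∨ p) there: 2:F. ✗
2: successors {3}; ¬(r ∨ p) there: 3:F. ✗
3: successors {4}; ¬(r ∨ p) there: 4:F. ✗
4: successors {5}; ¬(r ∨ p) there: 5:F. ✗
5: successors {6}; ¬(r ∨ p) there: 6:T. ✓
6: successors {6, 7}; ¬(r ∨ p) there: 6:T, 7:F. ✓
7: successors {8}; ¬(r ∨ p) there: 8:T. ✓
8: successors {2, 8}; ¬(r ∨ p) there: 2:F, 8:T. ✓
That's 4 of 8 worlds, so 4/8 = 1/2.

1/2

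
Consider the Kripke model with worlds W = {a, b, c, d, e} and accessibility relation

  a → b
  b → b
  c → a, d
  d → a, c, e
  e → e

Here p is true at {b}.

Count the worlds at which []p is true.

2

a: successors {b}; p there: b:T. ✓
b: successors {b}; p there: b:T. ✓
c: successors {a, d}; p there: a:F, d:F. ✗
d: successors {a, c, e}; p there: a:F, c:F, e:F. ✗
e: successors {e}; p there: e:F. ✗
Satisfying worlds: {a, b}.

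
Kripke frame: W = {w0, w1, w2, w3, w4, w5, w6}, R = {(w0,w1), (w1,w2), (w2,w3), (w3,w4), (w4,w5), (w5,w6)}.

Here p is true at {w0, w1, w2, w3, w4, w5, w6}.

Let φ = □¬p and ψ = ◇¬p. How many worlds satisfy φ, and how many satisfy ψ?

For □¬p:
w0: successors {w1}; ¬p there: w1:F. ✗
w1: successors {w2}; ¬p there: w2:F. ✗
w2: successors {w3}; ¬p there: w3:F. ✗
w3: successors {w4}; ¬p there: w4:F. ✗
w4: successors {w5}; ¬p there: w5:F. ✗
w5: successors {w6}; ¬p there: w6:F. ✗
w6: no successors, so □¬p holds vacuously. ✓
— 1 world.
For ◇¬p:
w0: successors {w1}; ¬p there: w1:F. ✗
w1: successors {w2}; ¬p there: w2:F. ✗
w2: successors {w3}; ¬p there: w3:F. ✗
w3: successors {w4}; ¬p there: w4:F. ✗
w4: successors {w5}; ¬p there: w5:F. ✗
w5: successors {w6}; ¬p there: w6:F. ✗
w6: no successors, so ◇¬p fails. ✗
— 0 worlds.

1 and 0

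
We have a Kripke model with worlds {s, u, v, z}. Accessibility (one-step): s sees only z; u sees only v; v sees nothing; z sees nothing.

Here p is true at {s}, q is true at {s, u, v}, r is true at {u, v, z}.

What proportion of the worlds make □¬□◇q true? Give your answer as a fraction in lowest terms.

s: successors {z}; ¬□◇q there: z:F. ✗
u: successors {v}; ¬□◇q there: v:F. ✗
v: no successors, so □¬□◇q holds vacuously. ✓
z: no successors, so □¬□◇q holds vacuously. ✓
That's 2 of 4 worlds, so 2/4 = 1/2.

1/2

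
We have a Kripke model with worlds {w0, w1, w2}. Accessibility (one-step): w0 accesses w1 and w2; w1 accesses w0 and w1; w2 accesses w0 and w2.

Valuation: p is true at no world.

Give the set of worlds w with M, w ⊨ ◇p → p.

{w0, w1, w2}

w0: ◇p is F, p is F. ✓
w1: ◇p is F, p is F. ✓
w2: ◇p is F, p is F. ✓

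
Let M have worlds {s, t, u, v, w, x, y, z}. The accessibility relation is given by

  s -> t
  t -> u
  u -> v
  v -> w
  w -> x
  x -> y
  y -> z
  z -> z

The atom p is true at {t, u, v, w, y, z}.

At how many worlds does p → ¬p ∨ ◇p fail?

1

s: p is F, ¬p ∨ ◇p is T. ✓
t: p is T, ¬p ∨ ◇p is T. ✓
u: p is T, ¬p ∨ ◇p is T. ✓
v: p is T, ¬p ∨ ◇p is T. ✓
w: p is T, ¬p ∨ ◇p is F. ✗
x: p is F, ¬p ∨ ◇p is T. ✓
y: p is T, ¬p ∨ ◇p is T. ✓
z: p is T, ¬p ∨ ◇p is T. ✓
Satisfying worlds: {s, t, u, v, x, y, z}.
So p → ¬p ∨ ◇p fails at the other 1 world.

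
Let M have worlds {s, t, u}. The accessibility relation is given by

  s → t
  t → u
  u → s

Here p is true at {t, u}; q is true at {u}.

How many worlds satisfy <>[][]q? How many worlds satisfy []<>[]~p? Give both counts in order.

For <>[][]q:
s: successors {t}; [][]q there: t:F. ✗
t: successors {u}; [][]q there: u:F. ✗
u: successors {s}; [][]q there: s:T. ✓
— 1 world.
For []<>[]~p:
s: successors {t}; <>[]~p there: t:T. ✓
t: successors {u}; <>[]~p there: u:F. ✗
u: successors {s}; <>[]~p there: s:F. ✗
— 1 world.

1 and 1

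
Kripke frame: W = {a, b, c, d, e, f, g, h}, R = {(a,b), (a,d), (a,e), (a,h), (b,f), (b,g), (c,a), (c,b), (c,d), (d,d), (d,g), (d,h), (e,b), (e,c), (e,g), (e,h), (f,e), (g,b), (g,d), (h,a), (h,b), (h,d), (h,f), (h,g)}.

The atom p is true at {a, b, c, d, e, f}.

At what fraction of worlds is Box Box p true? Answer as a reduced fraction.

a: successors {b, d, e, h}; Box p there: b:F, d:F, e:F, h:F. ✗
b: successors {f, g}; Box p there: f:T, g:T. ✓
c: successors {a, b, d}; Box p there: a:F, b:F, d:F. ✗
d: successors {d, g, h}; Box p there: d:F, g:T, h:F. ✗
e: successors {b, c, g, h}; Box p there: b:F, c:T, g:T, h:F. ✗
f: successors {e}; Box p there: e:F. ✗
g: successors {b, d}; Box p there: b:F, d:F. ✗
h: successors {a, b, d, f, g}; Box p there: a:F, b:F, d:F, f:T, g:T. ✗
That's 1 of 8 worlds, so 1/8.

1/8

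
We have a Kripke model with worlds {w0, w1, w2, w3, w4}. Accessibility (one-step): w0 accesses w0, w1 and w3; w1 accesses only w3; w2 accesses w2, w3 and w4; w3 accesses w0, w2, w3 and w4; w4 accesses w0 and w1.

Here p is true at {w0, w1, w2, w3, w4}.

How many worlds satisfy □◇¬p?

0

w0: successors {w0, w1, w3}; ◇¬p there: w0:F, w1:F, w3:F. ✗
w1: successors {w3}; ◇¬p there: w3:F. ✗
w2: successors {w2, w3, w4}; ◇¬p there: w2:F, w3:F, w4:F. ✗
w3: successors {w0, w2, w3, w4}; ◇¬p there: w0:F, w2:F, w3:F, w4:F. ✗
w4: successors {w0, w1}; ◇¬p there: w0:F, w1:F. ✗
Satisfying worlds: ∅.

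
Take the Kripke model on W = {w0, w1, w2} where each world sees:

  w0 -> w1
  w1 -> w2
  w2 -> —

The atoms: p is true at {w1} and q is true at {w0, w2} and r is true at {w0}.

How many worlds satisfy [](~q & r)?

1

w0: successors {w1}; ~q & r there: w1:F. ✗
w1: successors {w2}; ~q & r there: w2:F. ✗
w2: no successors, so [](~q & r) holds vacuously. ✓
Satisfying worlds: {w2}.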